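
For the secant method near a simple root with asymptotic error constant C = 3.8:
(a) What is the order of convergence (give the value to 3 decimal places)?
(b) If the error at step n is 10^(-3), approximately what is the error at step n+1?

(a) Secant method has superlinear convergence with order φ = (1+√5)/2 ≈ 1.618.
    This means |e_{n+1}| ≈ C|e_n|^1.618.

(b) With |e_n| = 10^(-3) and C = 3.8:
    |e_{n+1}| ≈ 3.8 × (10^(-3))^1.618 = 3.8 × 10^(-4.85)

(a) ≈ 1.618 (golden ratio); (b) |e_{n+1}| ≈ 5.317e-05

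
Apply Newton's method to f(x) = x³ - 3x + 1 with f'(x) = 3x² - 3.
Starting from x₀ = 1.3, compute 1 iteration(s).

f(x) = x³ - 3x + 1
f'(x) = 3x² - 3
x₀ = 1.3

Newton-Raphson formula: x_{n+1} = x_n - f(x_n)/f'(x_n)

Iteration 1:
  f(1.300000) = -0.703000
  f'(1.300000) = 2.070000
  x_1 = 1.300000 - (-0.703000)/2.070000 = 1.639614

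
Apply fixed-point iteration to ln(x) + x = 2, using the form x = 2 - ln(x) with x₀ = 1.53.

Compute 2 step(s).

Equation: ln(x) + x = 2
Fixed-point form: x = 2 - ln(x)
x₀ = 1.53

x_1 = g(1.530000) = 1.574732
x_2 = g(1.574732) = 1.545915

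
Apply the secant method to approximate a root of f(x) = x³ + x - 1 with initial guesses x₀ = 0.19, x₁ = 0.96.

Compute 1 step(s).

f(x) = x³ + x - 1
x₀ = 0.19, x₁ = 0.96

Secant formula: x_{n+1} = x_n - f(x_n)(x_n - x_{n-1})/(f(x_n) - f(x_{n-1}))

Iteration 1:
  f(0.190000) = -0.803141
  f(0.960000) = 0.844736
  x_2 = 0.960000 - 0.844736×(0.960000 - 0.190000)/(0.844736 - (-0.803141))
       = 0.565282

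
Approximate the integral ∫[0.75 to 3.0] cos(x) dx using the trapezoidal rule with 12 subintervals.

f(x) = cos(x)
a = 0.75, b = 3.0, n = 12
h = (b - a)/n = 0.187500

Trapezoidal rule: (h/2)[f(x₀) + 2f(x₁) + 2f(x₂) + ... + f(xₙ)]

x_0 = 0.7500, f(x_0) = 0.731689, coefficient = 1
x_1 = 0.9375, f(x_1) = 0.591805, coefficient = 2
x_2 = 1.1250, f(x_2) = 0.431177, coefficient = 2
x_3 = 1.3125, f(x_3) = 0.255434, coefficient = 2
x_4 = 1.5000, f(x_4) = 0.070737, coefficient = 2
x_5 = 1.6875, f(x_5) = -0.116439, coefficient = 2
x_6 = 1.8750, f(x_6) = -0.299534, coefficient = 2
x_7 = 2.0625, f(x_7) = -0.472128, coefficient = 2
x_8 = 2.2500, f(x_8) = -0.628174, coefficient = 2
x_9 = 2.4375, f(x_9) = -0.762199, coefficient = 2
x_10 = 2.6250, f(x_10) = -0.869507, coefficient = 2
x_11 = 2.8125, f(x_11) = -0.946336, coefficient = 2
x_12 = 3.0000, f(x_12) = -0.989992, coefficient = 1

I ≈ (0.187500/2) × -5.748632 = -0.538934
Exact value: -0.540519
Error: 0.001584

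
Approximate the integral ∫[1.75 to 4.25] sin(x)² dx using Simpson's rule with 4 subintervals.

f(x) = sin(x)²
a = 1.75, b = 4.25, n = 4
h = (b - a)/n = 0.625000

Simpson's rule: (h/3)[f(x₀) + 4f(x₁) + 2f(x₂) + ... + f(xₙ)]

x_0 = 1.7500, f(x_0) = 0.968228, coefficient = 1
x_1 = 2.3750, f(x_1) = 0.481199, coefficient = 4
x_2 = 3.0000, f(x_2) = 0.019915, coefficient = 2
x_3 = 3.6250, f(x_3) = 0.216038, coefficient = 4
x_4 = 4.2500, f(x_4) = 0.801006, coefficient = 1

I ≈ (0.625000/3) × 4.598011 = 0.957919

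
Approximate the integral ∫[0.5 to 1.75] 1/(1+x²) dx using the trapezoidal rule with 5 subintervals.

f(x) = 1/(1+x²)
a = 0.5, b = 1.75, n = 5
h = (b - a)/n = 0.250000

Trapezoidal rule: (h/2)[f(x₀) + 2f(x₁) + 2f(x₂) + ... + f(xₙ)]

x_0 = 0.5000, f(x_0) = 0.800000, coefficient = 1
x_1 = 0.7500, f(x_1) = 0.640000, coefficient = 2
x_2 = 1.0000, f(x_2) = 0.500000, coefficient = 2
x_3 = 1.2500, f(x_3) = 0.390244, coefficient = 2
x_4 = 1.5000, f(x_4) = 0.307692, coefficient = 2
x_5 = 1.7500, f(x_5) = 0.246154, coefficient = 1

I ≈ (0.250000/2) × 4.722026 = 0.590253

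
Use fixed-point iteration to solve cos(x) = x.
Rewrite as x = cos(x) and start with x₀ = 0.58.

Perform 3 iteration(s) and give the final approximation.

Equation: cos(x) = x
Fixed-point form: x = cos(x)
x₀ = 0.58

x_1 = g(0.580000) = 0.836463
x_2 = g(0.836463) = 0.670093
x_3 = g(0.670093) = 0.783764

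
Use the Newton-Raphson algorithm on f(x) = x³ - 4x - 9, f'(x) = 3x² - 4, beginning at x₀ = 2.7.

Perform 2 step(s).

f(x) = x³ - 4x - 9
f'(x) = 3x² - 4
x₀ = 2.7

Newton-Raphson formula: x_{n+1} = x_n - f(x_n)/f'(x_n)

Iteration 1:
  f(2.700000) = -0.117000
  f'(2.700000) = 17.870000
  x_1 = 2.700000 - (-0.117000)/17.870000 = 2.706547
Iteration 2:
  f(2.706547) = 0.000348
  f'(2.706547) = 17.976195
  x_2 = 2.706547 - 0.000348/17.976195 = 2.706528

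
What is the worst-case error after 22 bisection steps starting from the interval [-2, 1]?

Bisection error bound: |error| ≤ (b-a)/2^n
|error| ≤ (1 - (-2))/2^22 = 3/2^22
|error| ≤ 0.0000007153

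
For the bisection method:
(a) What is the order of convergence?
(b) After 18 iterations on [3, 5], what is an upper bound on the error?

(a) Bisection has linear (order 1) convergence; the error is halved each step.

(b) Error bound = (b-a)/2^n = (5 - 3)/2^{18}
    = 2/2^{18}

(a) 1 (linear); (b) error ≤ 7.63e-06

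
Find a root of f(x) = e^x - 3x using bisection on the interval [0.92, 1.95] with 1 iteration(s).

f(x) = e^x - 3x
Initial interval: [0.92, 1.95]

Iteration 1:
  c_1 = (0.920000 + 1.950000)/2 = 1.435000
  f(c_1) = f(1.435000) = -0.105355
  f(a) × f(c) ≥ 0, new interval: [1.435000, 1.950000]

After 1 iteration(s), the approximation is c_1 = 1.435000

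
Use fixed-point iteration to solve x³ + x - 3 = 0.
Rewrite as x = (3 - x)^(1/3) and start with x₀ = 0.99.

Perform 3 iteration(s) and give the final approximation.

Equation: x³ + x - 3 = 0
Fixed-point form: x = (3 - x)^(1/3)
x₀ = 0.99

x_1 = g(0.990000) = 1.262017
x_2 = g(1.262017) = 1.202306
x_3 = g(1.202306) = 1.215921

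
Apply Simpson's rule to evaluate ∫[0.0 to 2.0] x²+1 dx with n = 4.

f(x) = x²+1
a = 0.0, b = 2.0, n = 4
h = (b - a)/n = 0.500000

Simpson's rule: (h/3)[f(x₀) + 4f(x₁) + 2f(x₂) + ... + f(xₙ)]

x_0 = 0.0000, f(x_0) = 1.000000, coefficient = 1
x_1 = 0.5000, f(x_1) = 1.250000, coefficient = 4
x_2 = 1.0000, f(x_2) = 2.000000, coefficient = 2
x_3 = 1.5000, f(x_3) = 3.250000, coefficient = 4
x_4 = 2.0000, f(x_4) = 5.000000, coefficient = 1

I ≈ (0.500000/3) × 28.000000 = 4.666667
Exact value: 4.666667
Error: 0.000000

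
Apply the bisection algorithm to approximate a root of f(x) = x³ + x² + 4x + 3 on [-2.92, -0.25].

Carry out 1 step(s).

f(x) = x³ + x² + 4x + 3
Initial interval: [-2.92, -0.25]

Iteration 1:
  c_1 = (-2.920000 + (-0.250000))/2 = -1.585000
  f(c_1) = f(-1.585000) = -4.809652
  f(a) × f(c) ≥ 0, new interval: [-1.585000, -0.250000]

After 1 iteration(s), the approximation is c_1 = -1.585000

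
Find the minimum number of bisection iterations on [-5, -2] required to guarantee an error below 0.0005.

We need (b-a)/2^n ≤ 0.0005
(-2 - (-5))/2^n ≤ 0.0005
3/2^n ≤ 0.0005
2^n ≥ 6000
n ≥ log₂(6000) = 12.55
n ≥ 13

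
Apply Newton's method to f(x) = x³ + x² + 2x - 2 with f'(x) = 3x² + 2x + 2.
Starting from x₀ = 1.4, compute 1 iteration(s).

f(x) = x³ + x² + 2x - 2
f'(x) = 3x² + 2x + 2
x₀ = 1.4

Newton-Raphson formula: x_{n+1} = x_n - f(x_n)/f'(x_n)

Iteration 1:
  f(1.400000) = 5.504000
  f'(1.400000) = 10.680000
  x_1 = 1.400000 - 5.504000/10.680000 = 0.884644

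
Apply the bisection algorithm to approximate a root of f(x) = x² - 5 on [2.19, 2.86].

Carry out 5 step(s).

f(x) = x² - 5
Initial interval: [2.19, 2.86]

Iteration 1:
  c_1 = (2.190000 + 2.860000)/2 = 2.525000
  f(c_1) = f(2.525000) = 1.375625
  f(a) × f(c) < 0, new interval: [2.190000, 2.525000]
Iteration 2:
  c_2 = (2.190000 + 2.525000)/2 = 2.357500
  f(c_2) = f(2.357500) = 0.557806
  f(a) × f(c) < 0, new interval: [2.190000, 2.357500]
Iteration 3:
  c_3 = (2.190000 + 2.357500)/2 = 2.273750
  f(c_3) = f(2.273750) = 0.169939
  f(a) × f(c) < 0, new interval: [2.190000, 2.273750]
Iteration 4:
  c_4 = (2.190000 + 2.273750)/2 = 2.231875
  f(c_4) = f(2.231875) = -0.018734
  f(a) × f(c) ≥ 0, new interval: [2.231875, 2.273750]
Iteration 5:
  c_5 = (2.231875 + 2.273750)/2 = 2.252812
  f(c_5) = f(2.252812) = 0.075164
  f(a) × f(c) < 0, new interval: [2.231875, 2.252812]

After 5 iteration(s), the approximation is c_5 = 2.252812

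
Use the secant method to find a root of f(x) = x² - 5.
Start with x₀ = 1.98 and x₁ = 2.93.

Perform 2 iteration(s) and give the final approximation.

f(x) = x² - 5
x₀ = 1.98, x₁ = 2.93

Secant formula: x_{n+1} = x_n - f(x_n)(x_n - x_{n-1})/(f(x_n) - f(x_{n-1}))

Iteration 1:
  f(1.980000) = -1.079600
  f(2.930000) = 3.584900
  x_2 = 2.930000 - 3.584900×(2.930000 - 1.980000)/(3.584900 - (-1.079600))
       = 2.199878
Iteration 2:
  f(2.930000) = 3.584900
  f(2.199878) = -0.160538
  x_3 = 2.199878 - (-0.160538)×(2.199878 - 2.930000)/(-0.160538 - 3.584900)
       = 2.231172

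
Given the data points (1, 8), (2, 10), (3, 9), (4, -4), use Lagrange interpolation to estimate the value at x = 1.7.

Lagrange interpolation formula:
P(x) = Σ yᵢ × Lᵢ(x)
where Lᵢ(x) = Π_{j≠i} (x - xⱼ)/(xᵢ - xⱼ)

L_0(1.7) = (1.7 - 2)/(1 - 2) × (1.7 - 3)/(1 - 3) × (1.7 - 4)/(1 - 4) = 0.149500
L_1(1.7) = (1.7 - 1)/(2 - 1) × (1.7 - 3)/(2 - 3) × (1.7 - 4)/(2 - 4) = 1.046500
L_2(1.7) = (1.7 - 1)/(3 - 1) × (1.7 - 2)/(3 - 2) × (1.7 - 4)/(3 - 4) = -0.241500
L_3(1.7) = (1.7 - 1)/(4 - 1) × (1.7 - 2)/(4 - 2) × (1.7 - 3)/(4 - 3) = 0.045500

P(1.7) = 8×L_0(1.7) + 10×L_1(1.7) + 9×L_2(1.7) + (-4)×L_3(1.7)
P(1.7) = 9.305500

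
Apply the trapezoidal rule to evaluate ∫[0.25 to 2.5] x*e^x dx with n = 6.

f(x) = x*e^x
a = 0.25, b = 2.5, n = 6
h = (b - a)/n = 0.375000

Trapezoidal rule: (h/2)[f(x₀) + 2f(x₁) + 2f(x₂) + ... + f(xₙ)]

x_0 = 0.2500, f(x_0) = 0.321006, coefficient = 1
x_1 = 0.6250, f(x_1) = 1.167654, coefficient = 2
x_2 = 1.0000, f(x_2) = 2.718282, coefficient = 2
x_3 = 1.3750, f(x_3) = 5.438230, coefficient = 2
x_4 = 1.7500, f(x_4) = 10.070555, coefficient = 2
x_5 = 2.1250, f(x_5) = 17.792407, coefficient = 2
x_6 = 2.5000, f(x_6) = 30.456235, coefficient = 1

I ≈ (0.375000/2) × 105.151497 = 19.715906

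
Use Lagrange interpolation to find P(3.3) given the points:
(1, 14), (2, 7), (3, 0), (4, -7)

Lagrange interpolation formula:
P(x) = Σ yᵢ × Lᵢ(x)
where Lᵢ(x) = Π_{j≠i} (x - xⱼ)/(xᵢ - xⱼ)

L_0(3.3) = (3.3 - 2)/(1 - 2) × (3.3 - 3)/(1 - 3) × (3.3 - 4)/(1 - 4) = 0.045500
L_1(3.3) = (3.3 - 1)/(2 - 1) × (3.3 - 3)/(2 - 3) × (3.3 - 4)/(2 - 4) = -0.241500
L_2(3.3) = (3.3 - 1)/(3 - 1) × (3.3 - 2)/(3 - 2) × (3.3 - 4)/(3 - 4) = 1.046500
L_3(3.3) = (3.3 - 1)/(4 - 1) × (3.3 - 2)/(4 - 2) × (3.3 - 3)/(4 - 3) = 0.149500

P(3.3) = 14×L_0(3.3) + 7×L_1(3.3) + 0×L_2(3.3) + (-7)×L_3(3.3)
P(3.3) = -2.100000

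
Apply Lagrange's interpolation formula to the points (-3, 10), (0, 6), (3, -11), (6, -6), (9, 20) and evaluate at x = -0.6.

Lagrange interpolation formula:
P(x) = Σ yᵢ × Lᵢ(x)
where Lᵢ(x) = Π_{j≠i} (x - xⱼ)/(xᵢ - xⱼ)

L_0(-0.6) = (-0.6 - 0)/(-3 - 0) × (-0.6 - 3)/(-3 - 3) × (-0.6 - 6)/(-3 - 6) × (-0.6 - 9)/(-3 - 9) = 0.070400
L_1(-0.6) = (-0.6 - (-3))/(0 - (-3)) × (-0.6 - 3)/(0 - 3) × (-0.6 - 6)/(0 - 6) × (-0.6 - 9)/(0 - 9) = 1.126400
L_2(-0.6) = (-0.6 - (-3))/(3 - (-3)) × (-0.6 - 0)/(3 - 0) × (-0.6 - 6)/(3 - 6) × (-0.6 - 9)/(3 - 9) = -0.281600
L_3(-0.6) = (-0.6 - (-3))/(6 - (-3)) × (-0.6 - 0)/(6 - 0) × (-0.6 - 3)/(6 - 3) × (-0.6 - 9)/(6 - 9) = 0.102400
L_4(-0.6) = (-0.6 - (-3))/(9 - (-3)) × (-0.6 - 0)/(9 - 0) × (-0.6 - 3)/(9 - 3) × (-0.6 - 6)/(9 - 6) = -0.017600

P(-0.6) = 10×L_0(-0.6) + 6×L_1(-0.6) + (-11)×L_2(-0.6) + (-6)×L_3(-0.6) + 20×L_4(-0.6)
P(-0.6) = 9.593600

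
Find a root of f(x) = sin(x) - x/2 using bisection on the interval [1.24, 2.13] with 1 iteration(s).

f(x) = sin(x) - x/2
Initial interval: [1.24, 2.13]

Iteration 1:
  c_1 = (1.240000 + 2.130000)/2 = 1.685000
  f(c_1) = f(1.685000) = 0.150986
  f(a) × f(c) ≥ 0, new interval: [1.685000, 2.130000]

After 1 iteration(s), the approximation is c_1 = 1.685000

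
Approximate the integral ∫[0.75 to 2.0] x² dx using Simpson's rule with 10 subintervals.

f(x) = x²
a = 0.75, b = 2.0, n = 10
h = (b - a)/n = 0.125000

Simpson's rule: (h/3)[f(x₀) + 4f(x₁) + 2f(x₂) + ... + f(xₙ)]

x_0 = 0.7500, f(x_0) = 0.562500, coefficient = 1
x_1 = 0.8750, f(x_1) = 0.765625, coefficient = 4
x_2 = 1.0000, f(x_2) = 1.000000, coefficient = 2
x_3 = 1.1250, f(x_3) = 1.265625, coefficient = 4
x_4 = 1.2500, f(x_4) = 1.562500, coefficient = 2
x_5 = 1.3750, f(x_5) = 1.890625, coefficient = 4
x_6 = 1.5000, f(x_6) = 2.250000, coefficient = 2
x_7 = 1.6250, f(x_7) = 2.640625, coefficient = 4
x_8 = 1.7500, f(x_8) = 3.062500, coefficient = 2
x_9 = 1.8750, f(x_9) = 3.515625, coefficient = 4
x_10 = 2.0000, f(x_10) = 4.000000, coefficient = 1

I ≈ (0.125000/3) × 60.625000 = 2.526042
Exact value: 2.526042
Error: 0.000000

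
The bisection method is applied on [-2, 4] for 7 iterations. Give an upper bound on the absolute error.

Bisection error bound: |error| ≤ (b-a)/2^n
|error| ≤ (4 - (-2))/2^7 = 6/2^7
|error| ≤ 0.0468750000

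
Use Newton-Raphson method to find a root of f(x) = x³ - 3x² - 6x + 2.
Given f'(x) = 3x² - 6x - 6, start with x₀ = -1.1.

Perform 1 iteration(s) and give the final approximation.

f(x) = x³ - 3x² - 6x + 2
f'(x) = 3x² - 6x - 6
x₀ = -1.1

Newton-Raphson formula: x_{n+1} = x_n - f(x_n)/f'(x_n)

Iteration 1:
  f(-1.100000) = 3.639000
  f'(-1.100000) = 4.230000
  x_1 = -1.100000 - 3.639000/4.230000 = -1.960284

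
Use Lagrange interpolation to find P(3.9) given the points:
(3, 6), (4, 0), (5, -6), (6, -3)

Lagrange interpolation formula:
P(x) = Σ yᵢ × Lᵢ(x)
where Lᵢ(x) = Π_{j≠i} (x - xⱼ)/(xᵢ - xⱼ)

L_0(3.9) = (3.9 - 4)/(3 - 4) × (3.9 - 5)/(3 - 5) × (3.9 - 6)/(3 - 6) = 0.038500
L_1(3.9) = (3.9 - 3)/(4 - 3) × (3.9 - 5)/(4 - 5) × (3.9 - 6)/(4 - 6) = 1.039500
L_2(3.9) = (3.9 - 3)/(5 - 3) × (3.9 - 4)/(5 - 4) × (3.9 - 6)/(5 - 6) = -0.094500
L_3(3.9) = (3.9 - 3)/(6 - 3) × (3.9 - 4)/(6 - 4) × (3.9 - 5)/(6 - 5) = 0.016500

P(3.9) = 6×L_0(3.9) + 0×L_1(3.9) + (-6)×L_2(3.9) + (-3)×L_3(3.9)
P(3.9) = 0.748500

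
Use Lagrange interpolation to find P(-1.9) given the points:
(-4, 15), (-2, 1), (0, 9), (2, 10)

Lagrange interpolation formula:
P(x) = Σ yᵢ × Lᵢ(x)
where Lᵢ(x) = Π_{j≠i} (x - xⱼ)/(xᵢ - xⱼ)

L_0(-1.9) = (-1.9 - (-2))/(-4 - (-2)) × (-1.9 - 0)/(-4 - 0) × (-1.9 - 2)/(-4 - 2) = -0.015438
L_1(-1.9) = (-1.9 - (-4))/(-2 - (-4)) × (-1.9 - 0)/(-2 - 0) × (-1.9 - 2)/(-2 - 2) = 0.972562
L_2(-1.9) = (-1.9 - (-4))/(0 - (-4)) × (-1.9 - (-2))/(0 - (-2)) × (-1.9 - 2)/(0 - 2) = 0.051188
L_3(-1.9) = (-1.9 - (-4))/(2 - (-4)) × (-1.9 - (-2))/(2 - (-2)) × (-1.9 - 0)/(2 - 0) = -0.008313

P(-1.9) = 15×L_0(-1.9) + 1×L_1(-1.9) + 9×L_2(-1.9) + 10×L_3(-1.9)
P(-1.9) = 1.118562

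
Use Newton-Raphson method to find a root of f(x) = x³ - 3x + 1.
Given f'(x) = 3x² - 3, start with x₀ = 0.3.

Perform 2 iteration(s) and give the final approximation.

f(x) = x³ - 3x + 1
f'(x) = 3x² - 3
x₀ = 0.3

Newton-Raphson formula: x_{n+1} = x_n - f(x_n)/f'(x_n)

Iteration 1:
  f(0.300000) = 0.127000
  f'(0.300000) = -2.730000
  x_1 = 0.300000 - 0.127000/(-2.730000) = 0.346520
Iteration 2:
  f(0.346520) = 0.002048
  f'(0.346520) = -2.639771
  x_2 = 0.346520 - 0.002048/(-2.639771) = 0.347296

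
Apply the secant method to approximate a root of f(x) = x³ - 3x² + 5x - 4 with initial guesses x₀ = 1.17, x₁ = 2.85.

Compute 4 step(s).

f(x) = x³ - 3x² + 5x - 4
x₀ = 1.17, x₁ = 2.85

Secant formula: x_{n+1} = x_n - f(x_n)(x_n - x_{n-1})/(f(x_n) - f(x_{n-1}))

Iteration 1:
  f(1.170000) = -0.655087
  f(2.850000) = 9.031625
  x_2 = 2.850000 - 9.031625×(2.850000 - 1.170000)/(9.031625 - (-0.655087))
       = 1.283614
Iteration 2:
  f(2.850000) = 9.031625
  f(1.283614) = -0.409959
  x_3 = 1.283614 - (-0.409959)×(1.283614 - 2.850000)/(-0.409959 - 9.031625)
       = 1.351627
Iteration 3:
  f(1.283614) = -0.409959
  f(1.351627) = -0.253269
  x_4 = 1.351627 - (-0.253269)×(1.351627 - 1.283614)/(-0.253269 - (-0.409959))
       = 1.461563
Iteration 4:
  f(1.351627) = -0.253269
  f(1.461563) = 0.021457
  x_5 = 1.461563 - 0.021457×(1.461563 - 1.351627)/(0.021457 - (-0.253269))
       = 1.452976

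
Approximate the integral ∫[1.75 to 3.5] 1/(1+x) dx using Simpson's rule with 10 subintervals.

f(x) = 1/(1+x)
a = 1.75, b = 3.5, n = 10
h = (b - a)/n = 0.175000

Simpson's rule: (h/3)[f(x₀) + 4f(x₁) + 2f(x₂) + ... + f(xₙ)]

x_0 = 1.7500, f(x_0) = 0.363636, coefficient = 1
x_1 = 1.9250, f(x_1) = 0.341880, coefficient = 4
x_2 = 2.1000, f(x_2) = 0.322581, coefficient = 2
x_3 = 2.2750, f(x_3) = 0.305344, coefficient = 4
x_4 = 2.4500, f(x_4) = 0.289855, coefficient = 2
x_5 = 2.6250, f(x_5) = 0.275862, coefficient = 4
x_6 = 2.8000, f(x_6) = 0.263158, coefficient = 2
x_7 = 2.9750, f(x_7) = 0.251572, coefficient = 4
x_8 = 3.1500, f(x_8) = 0.240964, coefficient = 2
x_9 = 3.3250, f(x_9) = 0.231214, coefficient = 4
x_10 = 3.5000, f(x_10) = 0.222222, coefficient = 1

I ≈ (0.175000/3) × 8.442462 = 0.492477
Exact value: 0.492476
Error: 0.000000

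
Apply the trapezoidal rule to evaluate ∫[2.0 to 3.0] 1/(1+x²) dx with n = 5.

f(x) = 1/(1+x²)
a = 2.0, b = 3.0, n = 5
h = (b - a)/n = 0.200000

Trapezoidal rule: (h/2)[f(x₀) + 2f(x₁) + 2f(x₂) + ... + f(xₙ)]

x_0 = 2.0000, f(x_0) = 0.200000, coefficient = 1
x_1 = 2.2000, f(x_1) = 0.171233, coefficient = 2
x_2 = 2.4000, f(x_2) = 0.147929, coefficient = 2
x_3 = 2.6000, f(x_3) = 0.128866, coefficient = 2
x_4 = 2.8000, f(x_4) = 0.113122, coefficient = 2
x_5 = 3.0000, f(x_5) = 0.100000, coefficient = 1

I ≈ (0.200000/2) × 1.422300 = 0.142230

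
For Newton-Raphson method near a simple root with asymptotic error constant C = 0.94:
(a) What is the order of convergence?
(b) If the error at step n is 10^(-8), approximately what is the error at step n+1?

(a) Newton-Raphson has quadratic (order 2) convergence near simple roots.
    This means |e_{n+1}| ≈ C|e_n|².

(b) With |e_n| = 10^(-8) and C = 0.94:
    |e_{n+1}| ≈ 0.94 × (10^(-8))² = 0.94 × 10^(-16)

(a) 2 (quadratic); (b) |e_{n+1}| ≈ 9.400e-17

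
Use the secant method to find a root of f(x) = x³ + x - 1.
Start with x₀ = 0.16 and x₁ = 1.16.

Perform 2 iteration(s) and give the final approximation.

f(x) = x³ + x - 1
x₀ = 0.16, x₁ = 1.16

Secant formula: x_{n+1} = x_n - f(x_n)(x_n - x_{n-1})/(f(x_n) - f(x_{n-1}))

Iteration 1:
  f(0.160000) = -0.835904
  f(1.160000) = 1.720896
  x_2 = 1.160000 - 1.720896×(1.160000 - 0.160000)/(1.720896 - (-0.835904))
       = 0.486934
Iteration 2:
  f(1.160000) = 1.720896
  f(0.486934) = -0.397612
  x_3 = 0.486934 - (-0.397612)×(0.486934 - 1.160000)/(-0.397612 - 1.720896)
       = 0.613258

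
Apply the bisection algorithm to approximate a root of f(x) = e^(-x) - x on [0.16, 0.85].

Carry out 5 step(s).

f(x) = e^(-x) - x
Initial interval: [0.16, 0.85]

Iteration 1:
  c_1 = (0.160000 + 0.850000)/2 = 0.505000
  f(c_1) = f(0.505000) = 0.098506
  f(a) × f(c) ≥ 0, new interval: [0.505000, 0.850000]
Iteration 2:
  c_2 = (0.505000 + 0.850000)/2 = 0.677500
  f(c_2) = f(0.677500) = -0.169615
  f(a) × f(c) < 0, new interval: [0.505000, 0.677500]
Iteration 3:
  c_3 = (0.505000 + 0.677500)/2 = 0.591250
  f(c_3) = f(0.591250) = -0.037615
  f(a) × f(c) < 0, new interval: [0.505000, 0.591250]
Iteration 4:
  c_4 = (0.505000 + 0.591250)/2 = 0.548125
  f(c_4) = f(0.548125) = 0.029908
  f(a) × f(c) ≥ 0, new interval: [0.548125, 0.591250]
Iteration 5:
  c_5 = (0.548125 + 0.591250)/2 = 0.569688
  f(c_5) = f(0.569688) = -0.003985
  f(a) × f(c) < 0, new interval: [0.548125, 0.569688]

After 5 iteration(s), the approximation is c_5 = 0.569688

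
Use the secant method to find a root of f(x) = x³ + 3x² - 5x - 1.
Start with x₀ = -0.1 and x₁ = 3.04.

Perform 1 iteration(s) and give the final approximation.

f(x) = x³ + 3x² - 5x - 1
x₀ = -0.1, x₁ = 3.04

Secant formula: x_{n+1} = x_n - f(x_n)(x_n - x_{n-1})/(f(x_n) - f(x_{n-1}))

Iteration 1:
  f(-0.100000) = -0.471000
  f(3.040000) = 39.619264
  x_2 = 3.040000 - 39.619264×(3.040000 - (-0.100000))/(39.619264 - (-0.471000))
       = -0.063110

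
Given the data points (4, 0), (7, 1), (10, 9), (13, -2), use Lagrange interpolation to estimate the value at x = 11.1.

Lagrange interpolation formula:
P(x) = Σ yᵢ × Lᵢ(x)
where Lᵢ(x) = Π_{j≠i} (x - xⱼ)/(xᵢ - xⱼ)

L_0(11.1) = (11.1 - 7)/(4 - 7) × (11.1 - 10)/(4 - 10) × (11.1 - 13)/(4 - 13) = 0.052895
L_1(11.1) = (11.1 - 4)/(7 - 4) × (11.1 - 10)/(7 - 10) × (11.1 - 13)/(7 - 13) = -0.274796
L_2(11.1) = (11.1 - 4)/(10 - 4) × (11.1 - 7)/(10 - 7) × (11.1 - 13)/(10 - 13) = 1.024241
L_3(11.1) = (11.1 - 4)/(13 - 4) × (11.1 - 7)/(13 - 7) × (11.1 - 10)/(13 - 10) = 0.197660

P(11.1) = 0×L_0(11.1) + 1×L_1(11.1) + 9×L_2(11.1) + (-2)×L_3(11.1)
P(11.1) = 8.548049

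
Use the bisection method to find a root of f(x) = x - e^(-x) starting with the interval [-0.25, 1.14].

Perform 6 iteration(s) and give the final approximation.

f(x) = x - e^(-x)
Initial interval: [-0.25, 1.14]

Iteration 1:
  c_1 = (-0.250000 + 1.140000)/2 = 0.445000
  f(c_1) = f(0.445000) = -0.195824
  f(a) × f(c) ≥ 0, new interval: [0.445000, 1.140000]
Iteration 2:
  c_2 = (0.445000 + 1.140000)/2 = 0.792500
  f(c_2) = f(0.792500) = 0.339788
  f(a) × f(c) < 0, new interval: [0.445000, 0.792500]
Iteration 3:
  c_3 = (0.445000 + 0.792500)/2 = 0.618750
  f(c_3) = f(0.618750) = 0.080133
  f(a) × f(c) < 0, new interval: [0.445000, 0.618750]
Iteration 4:
  c_4 = (0.445000 + 0.618750)/2 = 0.531875
  f(c_4) = f(0.531875) = -0.055627
  f(a) × f(c) ≥ 0, new interval: [0.531875, 0.618750]
Iteration 5:
  c_5 = (0.531875 + 0.618750)/2 = 0.575312
  f(c_5) = f(0.575312) = 0.012783
  f(a) × f(c) < 0, new interval: [0.531875, 0.575312]
Iteration 6:
  c_6 = (0.531875 + 0.575312)/2 = 0.553594
  f(c_6) = f(0.553594) = -0.021286
  f(a) × f(c) ≥ 0, new interval: [0.553594, 0.575312]

After 6 iteration(s), the approximation is c_6 = 0.553594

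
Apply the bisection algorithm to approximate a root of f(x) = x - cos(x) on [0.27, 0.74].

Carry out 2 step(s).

f(x) = x - cos(x)
Initial interval: [0.27, 0.74]

Iteration 1:
  c_1 = (0.270000 + 0.740000)/2 = 0.505000
  f(c_1) = f(0.505000) = -0.370174
  f(a) × f(c) ≥ 0, new interval: [0.505000, 0.740000]
Iteration 2:
  c_2 = (0.505000 + 0.740000)/2 = 0.622500
  f(c_2) = f(0.622500) = -0.189923
  f(a) × f(c) ≥ 0, new interval: [0.622500, 0.740000]

After 2 iteration(s), the approximation is c_2 = 0.622500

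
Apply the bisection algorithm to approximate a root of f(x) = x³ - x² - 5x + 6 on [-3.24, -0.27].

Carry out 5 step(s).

f(x) = x³ - x² - 5x + 6
Initial interval: [-3.24, -0.27]

Iteration 1:
  c_1 = (-3.240000 + (-0.270000))/2 = -1.755000
  f(c_1) = f(-1.755000) = 6.289531
  f(a) × f(c) < 0, new interval: [-3.240000, -1.755000]
Iteration 2:
  c_2 = (-3.240000 + (-1.755000))/2 = -2.497500
  f(c_2) = f(-2.497500) = -3.328178
  f(a) × f(c) ≥ 0, new interval: [-2.497500, -1.755000]
Iteration 3:
  c_3 = (-2.497500 + (-1.755000))/2 = -2.126250
  f(c_3) = f(-2.126250) = 2.497664
  f(a) × f(c) < 0, new interval: [-2.497500, -2.126250]
Iteration 4:
  c_4 = (-2.497500 + (-2.126250))/2 = -2.311875
  f(c_4) = f(-2.311875) = -0.141822
  f(a) × f(c) ≥ 0, new interval: [-2.311875, -2.126250]
Iteration 5:
  c_5 = (-2.311875 + (-2.126250))/2 = -2.219063
  f(c_5) = f(-2.219063) = 1.243881
  f(a) × f(c) < 0, new interval: [-2.311875, -2.219063]

After 5 iteration(s), the approximation is c_5 = -2.219063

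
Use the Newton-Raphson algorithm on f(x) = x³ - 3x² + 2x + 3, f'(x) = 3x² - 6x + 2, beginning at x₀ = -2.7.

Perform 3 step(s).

f(x) = x³ - 3x² + 2x + 3
f'(x) = 3x² - 6x + 2
x₀ = -2.7

Newton-Raphson formula: x_{n+1} = x_n - f(x_n)/f'(x_n)

Iteration 1:
  f(-2.700000) = -43.953000
  f'(-2.700000) = 40.070000
  x_1 = -2.700000 - (-43.953000)/40.070000 = -1.603095
Iteration 2:
  f(-1.603095) = -12.035738
  f'(-1.603095) = 19.328304
  x_2 = -1.603095 - (-12.035738)/19.328304 = -0.980394
Iteration 3:
  f(-0.980394) = -2.786637
  f'(-0.980394) = 10.765886
  x_3 = -0.980394 - (-2.786637)/10.765886 = -0.721555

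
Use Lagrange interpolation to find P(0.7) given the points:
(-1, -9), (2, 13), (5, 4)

Lagrange interpolation formula:
P(x) = Σ yᵢ × Lᵢ(x)
where Lᵢ(x) = Π_{j≠i} (x - xⱼ)/(xᵢ - xⱼ)

L_0(0.7) = (0.7 - 2)/(-1 - 2) × (0.7 - 5)/(-1 - 5) = 0.310556
L_1(0.7) = (0.7 - (-1))/(2 - (-1)) × (0.7 - 5)/(2 - 5) = 0.812222
L_2(0.7) = (0.7 - (-1))/(5 - (-1)) × (0.7 - 2)/(5 - 2) = -0.122778

P(0.7) = (-9)×L_0(0.7) + 13×L_1(0.7) + 4×L_2(0.7)
P(0.7) = 7.272778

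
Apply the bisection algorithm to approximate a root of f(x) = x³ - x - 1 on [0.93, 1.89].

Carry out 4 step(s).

f(x) = x³ - x - 1
Initial interval: [0.93, 1.89]

Iteration 1:
  c_1 = (0.930000 + 1.890000)/2 = 1.410000
  f(c_1) = f(1.410000) = 0.393221
  f(a) × f(c) < 0, new interval: [0.930000, 1.410000]
Iteration 2:
  c_2 = (0.930000 + 1.410000)/2 = 1.170000
  f(c_2) = f(1.170000) = -0.568387
  f(a) × f(c) ≥ 0, new interval: [1.170000, 1.410000]
Iteration 3:
  c_3 = (1.170000 + 1.410000)/2 = 1.290000
  f(c_3) = f(1.290000) = -0.143311
  f(a) × f(c) ≥ 0, new interval: [1.290000, 1.410000]
Iteration 4:
  c_4 = (1.290000 + 1.410000)/2 = 1.350000
  f(c_4) = f(1.350000) = 0.110375
  f(a) × f(c) < 0, new interval: [1.290000, 1.350000]

After 4 iteration(s), the approximation is c_4 = 1.350000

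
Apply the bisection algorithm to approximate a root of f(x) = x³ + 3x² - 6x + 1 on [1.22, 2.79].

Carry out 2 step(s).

f(x) = x³ + 3x² - 6x + 1
Initial interval: [1.22, 2.79]

Iteration 1:
  c_1 = (1.220000 + 2.790000)/2 = 2.005000
  f(c_1) = f(2.005000) = 9.090225
  f(a) × f(c) < 0, new interval: [1.220000, 2.005000]
Iteration 2:
  c_2 = (1.220000 + 2.005000)/2 = 1.612500
  f(c_2) = f(1.612500) = 3.318221
  f(a) × f(c) < 0, new interval: [1.220000, 1.612500]

After 2 iteration(s), the approximation is c_2 = 1.612500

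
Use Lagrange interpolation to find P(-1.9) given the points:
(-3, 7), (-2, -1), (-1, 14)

Lagrange interpolation formula:
P(x) = Σ yᵢ × Lᵢ(x)
where Lᵢ(x) = Π_{j≠i} (x - xⱼ)/(xᵢ - xⱼ)

L_0(-1.9) = (-1.9 - (-2))/(-3 - (-2)) × (-1.9 - (-1))/(-3 - (-1)) = -0.045000
L_1(-1.9) = (-1.9 - (-3))/(-2 - (-3)) × (-1.9 - (-1))/(-2 - (-1)) = 0.990000
L_2(-1.9) = (-1.9 - (-3))/(-1 - (-3)) × (-1.9 - (-2))/(-1 - (-2)) = 0.055000

P(-1.9) = 7×L_0(-1.9) + (-1)×L_1(-1.9) + 14×L_2(-1.9)
P(-1.9) = -0.535000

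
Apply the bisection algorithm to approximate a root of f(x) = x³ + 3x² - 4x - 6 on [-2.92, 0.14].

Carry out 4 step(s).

f(x) = x³ + 3x² - 4x - 6
Initial interval: [-2.92, 0.14]

Iteration 1:
  c_1 = (-2.920000 + 0.140000)/2 = -1.390000
  f(c_1) = f(-1.390000) = 2.670681
  f(a) × f(c) ≥ 0, new interval: [-1.390000, 0.140000]
Iteration 2:
  c_2 = (-1.390000 + 0.140000)/2 = -0.625000
  f(c_2) = f(-0.625000) = -2.572266
  f(a) × f(c) < 0, new interval: [-1.390000, -0.625000]
Iteration 3:
  c_3 = (-1.390000 + (-0.625000))/2 = -1.007500
  f(c_3) = f(-1.007500) = 0.052500
  f(a) × f(c) ≥ 0, new interval: [-1.007500, -0.625000]
Iteration 4:
  c_4 = (-1.007500 + (-0.625000))/2 = -0.816250
  f(c_4) = f(-0.816250) = -1.280046
  f(a) × f(c) < 0, new interval: [-1.007500, -0.816250]

After 4 iteration(s), the approximation is c_4 = -0.816250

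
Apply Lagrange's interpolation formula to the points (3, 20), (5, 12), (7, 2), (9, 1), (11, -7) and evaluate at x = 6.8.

Lagrange interpolation formula:
P(x) = Σ yᵢ × Lᵢ(x)
where Lᵢ(x) = Π_{j≠i} (x - xⱼ)/(xᵢ - xⱼ)

L_0(6.8) = (6.8 - 5)/(3 - 5) × (6.8 - 7)/(3 - 7) × (6.8 - 9)/(3 - 9) × (6.8 - 11)/(3 - 11) = -0.008663
L_1(6.8) = (6.8 - 3)/(5 - 3) × (6.8 - 7)/(5 - 7) × (6.8 - 9)/(5 - 9) × (6.8 - 11)/(5 - 11) = 0.073150
L_2(6.8) = (6.8 - 3)/(7 - 3) × (6.8 - 5)/(7 - 5) × (6.8 - 9)/(7 - 9) × (6.8 - 11)/(7 - 11) = 0.987525
L_3(6.8) = (6.8 - 3)/(9 - 3) × (6.8 - 5)/(9 - 5) × (6.8 - 7)/(9 - 7) × (6.8 - 11)/(9 - 11) = -0.059850
L_4(6.8) = (6.8 - 3)/(11 - 3) × (6.8 - 5)/(11 - 5) × (6.8 - 7)/(11 - 7) × (6.8 - 9)/(11 - 9) = 0.007838

P(6.8) = 20×L_0(6.8) + 12×L_1(6.8) + 2×L_2(6.8) + 1×L_3(6.8) + (-7)×L_4(6.8)
P(6.8) = 2.564888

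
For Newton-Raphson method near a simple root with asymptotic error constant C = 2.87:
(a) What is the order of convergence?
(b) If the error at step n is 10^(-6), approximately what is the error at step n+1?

(a) Newton-Raphson has quadratic (order 2) convergence near simple roots.
    This means |e_{n+1}| ≈ C|e_n|².

(b) With |e_n| = 10^(-6) and C = 2.87:
    |e_{n+1}| ≈ 2.87 × (10^(-6))² = 2.87 × 10^(-12)

(a) 2 (quadratic); (b) |e_{n+1}| ≈ 2.870e-12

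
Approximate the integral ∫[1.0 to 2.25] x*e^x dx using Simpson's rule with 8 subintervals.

f(x) = x*e^x
a = 1.0, b = 2.25, n = 8
h = (b - a)/n = 0.156250

Simpson's rule: (h/3)[f(x₀) + 4f(x₁) + 2f(x₂) + ... + f(xₙ)]

x_0 = 1.0000, f(x_0) = 2.718282, coefficient = 1
x_1 = 1.1562, f(x_1) = 3.674555, coefficient = 4
x_2 = 1.3125, f(x_2) = 4.876529, coefficient = 2
x_3 = 1.4688, f(x_3) = 6.379959, coefficient = 4
x_4 = 1.6250, f(x_4) = 8.252431, coefficient = 2
x_5 = 1.7812, f(x_5) = 10.575768, coefficient = 4
x_6 = 1.9375, f(x_6) = 13.448916, coefficient = 2
x_7 = 2.0938, f(x_7) = 16.991390, coefficient = 4
x_8 = 2.2500, f(x_8) = 21.347406, coefficient = 1

I ≈ (0.156250/3) × 227.708126 = 11.859798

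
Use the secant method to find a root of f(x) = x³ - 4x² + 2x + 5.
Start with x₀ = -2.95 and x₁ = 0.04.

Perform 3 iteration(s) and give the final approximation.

f(x) = x³ - 4x² + 2x + 5
x₀ = -2.95, x₁ = 0.04

Secant formula: x_{n+1} = x_n - f(x_n)(x_n - x_{n-1})/(f(x_n) - f(x_{n-1}))

Iteration 1:
  f(-2.950000) = -61.382375
  f(0.040000) = 5.073664
  x_2 = 0.040000 - 5.073664×(0.040000 - (-2.950000))/(5.073664 - (-61.382375))
       = -0.188275
Iteration 2:
  f(0.040000) = 5.073664
  f(-0.188275) = 4.474986
  x_3 = -0.188275 - 4.474986×(-0.188275 - 0.040000)/(4.474986 - 5.073664)
       = -1.894581
Iteration 3:
  f(-0.188275) = 4.474986
  f(-1.894581) = -19.947386
  x_4 = -1.894581 - (-19.947386)×(-1.894581 - (-0.188275))/(-19.947386 - 4.474986)
       = -0.500927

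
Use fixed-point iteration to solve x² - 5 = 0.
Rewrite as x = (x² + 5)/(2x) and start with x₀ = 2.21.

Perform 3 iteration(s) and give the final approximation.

Equation: x² - 5 = 0
Fixed-point form: x = (x² + 5)/(2x)
x₀ = 2.21

x_1 = g(2.210000) = 2.236222
x_2 = g(2.236222) = 2.236068
x_3 = g(2.236068) = 2.236068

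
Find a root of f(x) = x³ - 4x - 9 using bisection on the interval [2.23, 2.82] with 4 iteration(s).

f(x) = x³ - 4x - 9
Initial interval: [2.23, 2.82]

Iteration 1:
  c_1 = (2.230000 + 2.820000)/2 = 2.525000
  f(c_1) = f(2.525000) = -3.001547
  f(a) × f(c) ≥ 0, new interval: [2.525000, 2.820000]
Iteration 2:
  c_2 = (2.525000 + 2.820000)/2 = 2.672500
  f(c_2) = f(2.672500) = -0.602320
  f(a) × f(c) ≥ 0, new interval: [2.672500, 2.820000]
Iteration 3:
  c_3 = (2.672500 + 2.820000)/2 = 2.746250
  f(c_3) = f(2.746250) = 0.726913
  f(a) × f(c) < 0, new interval: [2.672500, 2.746250]
Iteration 4:
  c_4 = (2.672500 + 2.746250)/2 = 2.709375
  f(c_4) = f(2.709375) = 0.051244
  f(a) × f(c) < 0, new interval: [2.672500, 2.709375]

After 4 iteration(s), the approximation is c_4 = 2.709375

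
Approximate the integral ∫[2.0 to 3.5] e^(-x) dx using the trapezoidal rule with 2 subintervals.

f(x) = e^(-x)
a = 2.0, b = 3.5, n = 2
h = (b - a)/n = 0.750000

Trapezoidal rule: (h/2)[f(x₀) + 2f(x₁) + 2f(x₂) + ... + f(xₙ)]

x_0 = 2.0000, f(x_0) = 0.135335, coefficient = 1
x_1 = 2.7500, f(x_1) = 0.063928, coefficient = 2
x_2 = 3.5000, f(x_2) = 0.030197, coefficient = 1

I ≈ (0.750000/2) × 0.293388 = 0.110021
Exact value: 0.105138
Error: 0.004883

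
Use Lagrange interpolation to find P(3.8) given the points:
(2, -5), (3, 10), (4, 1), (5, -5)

Lagrange interpolation formula:
P(x) = Σ yᵢ × Lᵢ(x)
where Lᵢ(x) = Π_{j≠i} (x - xⱼ)/(xᵢ - xⱼ)

L_0(3.8) = (3.8 - 3)/(2 - 3) × (3.8 - 4)/(2 - 4) × (3.8 - 5)/(2 - 5) = -0.032000
L_1(3.8) = (3.8 - 2)/(3 - 2) × (3.8 - 4)/(3 - 4) × (3.8 - 5)/(3 - 5) = 0.216000
L_2(3.8) = (3.8 - 2)/(4 - 2) × (3.8 - 3)/(4 - 3) × (3.8 - 5)/(4 - 5) = 0.864000
L_3(3.8) = (3.8 - 2)/(5 - 2) × (3.8 - 3)/(5 - 3) × (3.8 - 4)/(5 - 4) = -0.048000

P(3.8) = (-5)×L_0(3.8) + 10×L_1(3.8) + 1×L_2(3.8) + (-5)×L_3(3.8)
P(3.8) = 3.424000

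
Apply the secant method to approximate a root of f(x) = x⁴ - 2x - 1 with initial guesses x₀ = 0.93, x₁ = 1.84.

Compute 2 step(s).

f(x) = x⁴ - 2x - 1
x₀ = 0.93, x₁ = 1.84

Secant formula: x_{n+1} = x_n - f(x_n)(x_n - x_{n-1})/(f(x_n) - f(x_{n-1}))

Iteration 1:
  f(0.930000) = -2.111948
  f(1.840000) = 6.782287
  x_2 = 1.840000 - 6.782287×(1.840000 - 0.930000)/(6.782287 - (-2.111948))
       = 1.146081
Iteration 2:
  f(1.840000) = 6.782287
  f(1.146081) = -1.566877
  x_3 = 1.146081 - (-1.566877)×(1.146081 - 1.840000)/(-1.566877 - 6.782287)
       = 1.276308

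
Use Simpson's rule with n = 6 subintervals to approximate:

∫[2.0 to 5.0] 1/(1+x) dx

f(x) = 1/(1+x)
a = 2.0, b = 5.0, n = 6
h = (b - a)/n = 0.500000

Simpson's rule: (h/3)[f(x₀) + 4f(x₁) + 2f(x₂) + ... + f(xₙ)]

x_0 = 2.0000, f(x_0) = 0.333333, coefficient = 1
x_1 = 2.5000, f(x_1) = 0.285714, coefficient = 4
x_2 = 3.0000, f(x_2) = 0.250000, coefficient = 2
x_3 = 3.5000, f(x_3) = 0.222222, coefficient = 4
x_4 = 4.0000, f(x_4) = 0.200000, coefficient = 2
x_5 = 4.5000, f(x_5) = 0.181818, coefficient = 4
x_6 = 5.0000, f(x_6) = 0.166667, coefficient = 1

I ≈ (0.500000/3) × 4.159019 = 0.693170
Exact value: 0.693147
Error: 0.000023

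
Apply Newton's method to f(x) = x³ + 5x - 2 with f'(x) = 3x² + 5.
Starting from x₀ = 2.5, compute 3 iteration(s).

f(x) = x³ + 5x - 2
f'(x) = 3x² + 5
x₀ = 2.5

Newton-Raphson formula: x_{n+1} = x_n - f(x_n)/f'(x_n)

Iteration 1:
  f(2.500000) = 26.125000
  f'(2.500000) = 23.750000
  x_1 = 2.500000 - 26.125000/23.750000 = 1.400000
Iteration 2:
  f(1.400000) = 7.744000
  f'(1.400000) = 10.880000
  x_2 = 1.400000 - 7.744000/10.880000 = 0.688235
Iteration 3:
  f(0.688235) = 1.767171
  f'(0.688235) = 6.421003
  x_3 = 0.688235 - 1.767171/6.421003 = 0.413018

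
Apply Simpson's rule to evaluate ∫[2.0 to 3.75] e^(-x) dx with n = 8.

f(x) = e^(-x)
a = 2.0, b = 3.75, n = 8
h = (b - a)/n = 0.218750

Simpson's rule: (h/3)[f(x₀) + 4f(x₁) + 2f(x₂) + ... + f(xₙ)]

x_0 = 2.0000, f(x_0) = 0.135335, coefficient = 1
x_1 = 2.2188, f(x_1) = 0.108745, coefficient = 4
x_2 = 2.4375, f(x_2) = 0.087379, coefficient = 2
x_3 = 2.6562, f(x_3) = 0.070211, coefficient = 4
x_4 = 2.8750, f(x_4) = 0.056416, coefficient = 2
x_5 = 3.0938, f(x_5) = 0.045332, coefficient = 4
x_6 = 3.3125, f(x_6) = 0.036425, coefficient = 2
x_7 = 3.5312, f(x_7) = 0.029268, coefficient = 4
x_8 = 3.7500, f(x_8) = 0.023518, coefficient = 1

I ≈ (0.218750/3) × 1.533517 = 0.111819
Exact value: 0.111818
Error: 0.000001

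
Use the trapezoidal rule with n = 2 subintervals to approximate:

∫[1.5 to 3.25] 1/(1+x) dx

f(x) = 1/(1+x)
a = 1.5, b = 3.25, n = 2
h = (b - a)/n = 0.875000

Trapezoidal rule: (h/2)[f(x₀) + 2f(x₁) + 2f(x₂) + ... + f(xₙ)]

x_0 = 1.5000, f(x_0) = 0.400000, coefficient = 1
x_1 = 2.3750, f(x_1) = 0.296296, coefficient = 2
x_2 = 3.2500, f(x_2) = 0.235294, coefficient = 1

I ≈ (0.875000/2) × 1.227887 = 0.537200
Exact value: 0.530628
Error: 0.006572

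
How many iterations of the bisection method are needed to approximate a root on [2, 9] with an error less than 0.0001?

We need (b-a)/2^n ≤ 0.0001
(9 - 2)/2^n ≤ 0.0001
7/2^n ≤ 0.0001
2^n ≥ 70000
n ≥ log₂(70000) = 16.10
n ≥ 17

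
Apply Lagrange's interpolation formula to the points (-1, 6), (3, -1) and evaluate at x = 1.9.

Lagrange interpolation formula:
P(x) = Σ yᵢ × Lᵢ(x)
where Lᵢ(x) = Π_{j≠i} (x - xⱼ)/(xᵢ - xⱼ)

L_0(1.9) = (1.9 - 3)/(-1 - 3) = 0.275000
L_1(1.9) = (1.9 - (-1))/(3 - (-1)) = 0.725000

P(1.9) = 6×L_0(1.9) + (-1)×L_1(1.9)
P(1.9) = 0.925000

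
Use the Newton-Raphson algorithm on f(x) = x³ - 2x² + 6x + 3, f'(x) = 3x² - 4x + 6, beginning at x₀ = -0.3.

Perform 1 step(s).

f(x) = x³ - 2x² + 6x + 3
f'(x) = 3x² - 4x + 6
x₀ = -0.3

Newton-Raphson formula: x_{n+1} = x_n - f(x_n)/f'(x_n)

Iteration 1:
  f(-0.300000) = 0.993000
  f'(-0.300000) = 7.470000
  x_1 = -0.300000 - 0.993000/7.470000 = -0.432932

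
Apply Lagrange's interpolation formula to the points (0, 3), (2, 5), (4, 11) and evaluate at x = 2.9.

Lagrange interpolation formula:
P(x) = Σ yᵢ × Lᵢ(x)
where Lᵢ(x) = Π_{j≠i} (x - xⱼ)/(xᵢ - xⱼ)

L_0(2.9) = (2.9 - 2)/(0 - 2) × (2.9 - 4)/(0 - 4) = -0.123750
L_1(2.9) = (2.9 - 0)/(2 - 0) × (2.9 - 4)/(2 - 4) = 0.797500
L_2(2.9) = (2.9 - 0)/(4 - 0) × (2.9 - 2)/(4 - 2) = 0.326250

P(2.9) = 3×L_0(2.9) + 5×L_1(2.9) + 11×L_2(2.9)
P(2.9) = 7.205000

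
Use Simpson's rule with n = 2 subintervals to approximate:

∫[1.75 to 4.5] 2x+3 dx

f(x) = 2x+3
a = 1.75, b = 4.5, n = 2
h = (b - a)/n = 1.375000

Simpson's rule: (h/3)[f(x₀) + 4f(x₁) + 2f(x₂) + ... + f(xₙ)]

x_0 = 1.7500, f(x_0) = 6.500000, coefficient = 1
x_1 = 3.1250, f(x_1) = 9.250000, coefficient = 4
x_2 = 4.5000, f(x_2) = 12.000000, coefficient = 1

I ≈ (1.375000/3) × 55.500000 = 25.437500
Exact value: 25.437500
Error: 0.000000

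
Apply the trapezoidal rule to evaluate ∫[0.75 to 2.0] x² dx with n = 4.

f(x) = x²
a = 0.75, b = 2.0, n = 4
h = (b - a)/n = 0.312500

Trapezoidal rule: (h/2)[f(x₀) + 2f(x₁) + 2f(x₂) + ... + f(xₙ)]

x_0 = 0.7500, f(x_0) = 0.562500, coefficient = 1
x_1 = 1.0625, f(x_1) = 1.128906, coefficient = 2
x_2 = 1.3750, f(x_2) = 1.890625, coefficient = 2
x_3 = 1.6875, f(x_3) = 2.847656, coefficient = 2
x_4 = 2.0000, f(x_4) = 4.000000, coefficient = 1

I ≈ (0.312500/2) × 16.296875 = 2.546387
Exact value: 2.526042
Error: 0.020345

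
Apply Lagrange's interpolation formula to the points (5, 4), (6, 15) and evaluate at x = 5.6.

Lagrange interpolation formula:
P(x) = Σ yᵢ × Lᵢ(x)
where Lᵢ(x) = Π_{j≠i} (x - xⱼ)/(xᵢ - xⱼ)

L_0(5.6) = (5.6 - 6)/(5 - 6) = 0.400000
L_1(5.6) = (5.6 - 5)/(6 - 5) = 0.600000

P(5.6) = 4×L_0(5.6) + 15×L_1(5.6)
P(5.6) = 10.600000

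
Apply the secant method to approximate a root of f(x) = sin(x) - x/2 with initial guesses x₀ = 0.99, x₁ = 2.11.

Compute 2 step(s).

f(x) = sin(x) - x/2
x₀ = 0.99, x₁ = 2.11

Secant formula: x_{n+1} = x_n - f(x_n)(x_n - x_{n-1})/(f(x_n) - f(x_{n-1}))

Iteration 1:
  f(0.990000) = 0.341026
  f(2.110000) = -0.196882
  x_2 = 2.110000 - (-0.196882)×(2.110000 - 0.990000)/(-0.196882 - 0.341026)
       = 1.700064
Iteration 2:
  f(2.110000) = -0.196882
  f(1.700064) = 0.141625
  x_3 = 1.700064 - 0.141625×(1.700064 - 2.110000)/(0.141625 - (-0.196882))
       = 1.871573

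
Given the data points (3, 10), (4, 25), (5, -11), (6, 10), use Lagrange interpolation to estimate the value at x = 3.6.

Lagrange interpolation formula:
P(x) = Σ yᵢ × Lᵢ(x)
where Lᵢ(x) = Π_{j≠i} (x - xⱼ)/(xᵢ - xⱼ)

L_0(3.6) = (3.6 - 4)/(3 - 4) × (3.6 - 5)/(3 - 5) × (3.6 - 6)/(3 - 6) = 0.224000
L_1(3.6) = (3.6 - 3)/(4 - 3) × (3.6 - 5)/(4 - 5) × (3.6 - 6)/(4 - 6) = 1.008000
L_2(3.6) = (3.6 - 3)/(5 - 3) × (3.6 - 4)/(5 - 4) × (3.6 - 6)/(5 - 6) = -0.288000
L_3(3.6) = (3.6 - 3)/(6 - 3) × (3.6 - 4)/(6 - 4) × (3.6 - 5)/(6 - 5) = 0.056000

P(3.6) = 10×L_0(3.6) + 25×L_1(3.6) + (-11)×L_2(3.6) + 10×L_3(3.6)
P(3.6) = 31.168000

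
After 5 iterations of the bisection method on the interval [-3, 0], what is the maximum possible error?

Bisection error bound: |error| ≤ (b-a)/2^n
|error| ≤ (0 - (-3))/2^5 = 3/2^5
|error| ≤ 0.0937500000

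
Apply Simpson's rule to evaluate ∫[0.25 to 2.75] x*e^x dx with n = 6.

f(x) = x*e^x
a = 0.25, b = 2.75, n = 6
h = (b - a)/n = 0.416667

Simpson's rule: (h/3)[f(x₀) + 4f(x₁) + 2f(x₂) + ... + f(xₙ)]

x_0 = 0.2500, f(x_0) = 0.321006, coefficient = 1
x_1 = 0.6667, f(x_1) = 1.298489, coefficient = 4
x_2 = 1.0833, f(x_2) = 3.200721, coefficient = 2
x_3 = 1.5000, f(x_3) = 6.722534, coefficient = 4
x_4 = 1.9167, f(x_4) = 13.029998, coefficient = 2
x_5 = 2.3333, f(x_5) = 24.061937, coefficient = 4
x_6 = 2.7500, f(x_6) = 43.017238, coefficient = 1

I ≈ (0.416667/3) × 204.131519 = 28.351600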